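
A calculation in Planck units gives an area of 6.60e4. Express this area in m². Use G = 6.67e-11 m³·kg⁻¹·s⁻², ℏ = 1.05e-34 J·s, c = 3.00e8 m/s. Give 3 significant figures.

One Planck area: A_P = ℏG/c³ = 2.59e-70 m².
6.60e4 × 2.59e-70 m² = 1.71e-65 m²

1.71e-65 m²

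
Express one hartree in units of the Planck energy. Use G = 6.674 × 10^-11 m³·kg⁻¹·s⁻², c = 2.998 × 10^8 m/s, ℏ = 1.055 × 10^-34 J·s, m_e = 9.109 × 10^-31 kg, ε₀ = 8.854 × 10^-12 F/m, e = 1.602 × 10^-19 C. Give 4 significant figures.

2.225 × 10^-27

hartree: E_h = m_e e⁴/(4πε₀ℏ)² = 4.354 × 10^-18 J
Planck energy: E_P = √(ℏc⁵/G) = 1.957 × 10^9 J
ratio = 4.354 × 10^-18 / 1.957 × 10^9 = 2.225 × 10^-27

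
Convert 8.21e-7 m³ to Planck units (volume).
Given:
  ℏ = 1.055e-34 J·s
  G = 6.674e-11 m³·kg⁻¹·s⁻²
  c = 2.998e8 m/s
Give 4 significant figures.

1.944e98

Planck volume: V_P = (ℏG/c³)^(3/2) = 4.224e-105 m³.
8.21e-7 / 4.224e-105 = 1.944e98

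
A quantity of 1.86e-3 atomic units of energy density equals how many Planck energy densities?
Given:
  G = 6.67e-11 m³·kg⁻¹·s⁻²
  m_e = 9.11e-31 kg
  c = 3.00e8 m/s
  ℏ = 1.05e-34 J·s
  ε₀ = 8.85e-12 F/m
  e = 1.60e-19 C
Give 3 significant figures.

atomic unit of energy density: u_au = E_h/a₀³ = m_e⁴e¹⁰/((4πε₀)⁵ℏ⁸) = 3.01e13 J/m³
Planck energy density: u_P = c⁷/(ℏG²) = 4.68e113 J/m³
1.86e-3 × 3.01e13 / 4.68e113 = 1.20e-103

1.20e-103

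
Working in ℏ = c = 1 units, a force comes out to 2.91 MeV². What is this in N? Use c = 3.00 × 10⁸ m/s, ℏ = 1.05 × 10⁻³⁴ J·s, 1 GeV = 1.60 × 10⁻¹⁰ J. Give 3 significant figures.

2.36 N

Force is [E]/[L] = [E]²/(ℏc); restore (ℏc)⁻¹.
1 GeV² → 1/(ℏc) × (1 GeV in J)² = 8.13 × 10⁵ N.
Convert the energy scale: 2.91 MeV² = 2.91 × 10⁻⁶ GeV².
Result: 2.91 × 10⁻⁶ × 8.13 × 10⁵ = 2.36 N.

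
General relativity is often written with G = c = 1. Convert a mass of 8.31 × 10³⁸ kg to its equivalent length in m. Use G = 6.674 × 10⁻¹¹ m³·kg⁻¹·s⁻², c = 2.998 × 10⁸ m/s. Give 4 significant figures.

6.171 × 10¹¹ m

In G = c = 1 units mass has dimensions of length; the conversion factor is G/c².
8.31 × 10³⁸ kg × (G/c²) = 6.171 × 10¹¹ m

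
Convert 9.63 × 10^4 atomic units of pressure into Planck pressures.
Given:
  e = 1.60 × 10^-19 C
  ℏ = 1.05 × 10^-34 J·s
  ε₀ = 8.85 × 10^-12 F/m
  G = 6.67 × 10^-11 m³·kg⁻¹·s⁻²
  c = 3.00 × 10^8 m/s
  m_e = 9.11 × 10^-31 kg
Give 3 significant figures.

6.20 × 10^-96

atomic unit of pressure: P_au = E_h/a₀³ = m_e⁴e¹⁰/((4πε₀)⁵ℏ⁸) = 3.01 × 10^13 Pa
Planck pressure: p_P = c⁷/(ℏG²) = 4.68 × 10^113 Pa
9.63 × 10^4 × 3.01 × 10^13 / 4.68 × 10^113 = 6.20 × 10^-96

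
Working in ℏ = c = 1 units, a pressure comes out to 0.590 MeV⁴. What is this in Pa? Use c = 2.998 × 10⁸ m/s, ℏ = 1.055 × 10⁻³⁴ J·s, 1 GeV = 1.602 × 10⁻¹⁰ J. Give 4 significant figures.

Pressure is [E]/[L]³ = [E]⁴/(ℏc)³.
1 GeV⁴ → 1/(ℏc)³ × (1 GeV in J)⁴ = 2.082 × 10³⁷ Pa.
Convert the energy scale: 0.590 MeV⁴ = 5.90 × 10⁻¹³ GeV⁴.
Result: 5.90 × 10⁻¹³ × 2.082 × 10³⁷ = 1.228 × 10²⁵ Pa.

1.228 × 10²⁵ Pa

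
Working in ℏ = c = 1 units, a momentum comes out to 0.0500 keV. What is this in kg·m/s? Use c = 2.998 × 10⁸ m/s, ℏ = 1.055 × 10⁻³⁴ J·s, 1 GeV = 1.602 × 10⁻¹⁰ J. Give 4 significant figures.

Momentum is [E]/c; divide by c.
1 GeV → 1/c × (1 GeV in J) = 5.344 × 10⁻¹⁹ kg·m/s.
Convert the energy scale: 0.0500 keV = 5.00 × 10⁻⁸ GeV.
Result: 5.00 × 10⁻⁸ × 5.344 × 10⁻¹⁹ = 2.672 × 10⁻²⁶ kg·m/s.

2.672 × 10⁻²⁶ kg·m/s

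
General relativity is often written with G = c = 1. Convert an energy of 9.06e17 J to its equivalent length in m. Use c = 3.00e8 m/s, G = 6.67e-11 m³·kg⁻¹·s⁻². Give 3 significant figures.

Energy → length via G/c⁴.
9.06e17 J × (G/c⁴) = 7.46e-27 m

7.46e-27 m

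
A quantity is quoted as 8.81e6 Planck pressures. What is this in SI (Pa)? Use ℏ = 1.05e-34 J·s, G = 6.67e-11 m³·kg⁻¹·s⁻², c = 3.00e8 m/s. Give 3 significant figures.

One Planck pressure: p_P = c⁷/(ℏG²) = 4.68e113 Pa.
8.81e6 × 4.68e113 Pa = 4.12e120 Pa

4.12e120 Pa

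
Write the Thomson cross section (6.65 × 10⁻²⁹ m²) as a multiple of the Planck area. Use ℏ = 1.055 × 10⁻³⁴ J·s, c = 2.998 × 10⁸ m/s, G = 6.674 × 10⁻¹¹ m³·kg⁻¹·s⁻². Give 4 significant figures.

2.545 × 10⁴¹

Planck area: A_P = ℏG/c³ = 2.613 × 10⁻⁷⁰ m².
6.65 × 10⁻²⁹ / 2.613 × 10⁻⁷⁰ = 2.545 × 10⁴¹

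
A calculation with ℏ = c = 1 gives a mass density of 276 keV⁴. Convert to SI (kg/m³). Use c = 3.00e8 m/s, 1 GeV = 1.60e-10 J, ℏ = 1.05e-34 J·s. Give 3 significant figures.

Mass density is [E]/(c²[L]³) = [E]⁴/(ℏ³c⁵).
1 GeV⁴ → 1/(ℏ³c⁵) × (1 GeV in J)⁴ = 2.33e20 kg/m³.
Convert the energy scale: 276 keV⁴ = 2.76e-22 GeV⁴.
Result: 2.76e-22 × 2.33e20 = 0.0643 kg/m³.

0.0643 kg/m³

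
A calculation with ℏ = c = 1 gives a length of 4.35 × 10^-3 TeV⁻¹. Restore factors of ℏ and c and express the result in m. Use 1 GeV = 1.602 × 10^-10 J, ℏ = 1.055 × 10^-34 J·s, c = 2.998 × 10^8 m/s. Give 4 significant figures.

8.588 × 10^-22 m

A length is [E]⁻¹ in ℏ=c=1; restore one factor of ℏc.
1 GeV⁻¹ → ℏc × (1 GeV in J)⁻¹ = 1.974 × 10^-16 m.
Convert the energy scale: 4.35 × 10^-3 TeV⁻¹ = 4.35 × 10^-6 GeV⁻¹.
Result: 4.35 × 10^-6 × 1.974 × 10^-16 = 8.588 × 10^-22 m.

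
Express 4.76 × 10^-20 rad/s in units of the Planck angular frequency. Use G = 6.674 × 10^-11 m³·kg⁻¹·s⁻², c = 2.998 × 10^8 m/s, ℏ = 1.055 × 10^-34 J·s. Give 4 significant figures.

Planck angular frequency: ω_P = √(c⁵/(ℏG)) = 1.855 × 10^43 rad/s.
4.76 × 10^-20 / 1.855 × 10^43 = 2.567 × 10^-63

2.567 × 10^-63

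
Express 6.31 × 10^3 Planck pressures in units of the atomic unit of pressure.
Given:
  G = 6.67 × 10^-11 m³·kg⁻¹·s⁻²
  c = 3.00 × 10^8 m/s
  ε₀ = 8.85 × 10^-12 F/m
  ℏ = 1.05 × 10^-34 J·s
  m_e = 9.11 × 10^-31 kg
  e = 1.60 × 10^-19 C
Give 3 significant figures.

Planck pressure: p_P = c⁷/(ℏG²) = 4.68 × 10^113 Pa
atomic unit of pressure: P_au = E_h/a₀³ = m_e⁴e¹⁰/((4πε₀)⁵ℏ⁸) = 3.01 × 10^13 Pa
6.31 × 10^3 × 4.68 × 10^113 / 3.01 × 10^13 = 9.80 × 10^103

9.80 × 10^103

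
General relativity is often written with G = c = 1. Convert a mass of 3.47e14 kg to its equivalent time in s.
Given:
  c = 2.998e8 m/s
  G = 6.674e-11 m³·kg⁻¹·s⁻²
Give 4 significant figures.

8.595e-22 s

Mass → time via G/c³.
3.47e14 kg × (G/c³) = 8.595e-22 s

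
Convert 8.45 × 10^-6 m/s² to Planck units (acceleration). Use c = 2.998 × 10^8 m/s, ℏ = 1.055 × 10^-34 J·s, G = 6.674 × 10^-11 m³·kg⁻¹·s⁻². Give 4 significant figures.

Planck acceleration: a_P = √(c⁷/(ℏG)) = 5.560 × 10^51 m/s².
8.45 × 10^-6 / 5.560 × 10^51 = 1.520 × 10^-57

1.520 × 10^-57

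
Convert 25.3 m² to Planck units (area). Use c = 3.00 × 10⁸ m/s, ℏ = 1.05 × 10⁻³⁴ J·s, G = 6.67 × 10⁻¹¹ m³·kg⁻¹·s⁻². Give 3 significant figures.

Planck area: A_P = ℏG/c³ = 2.59 × 10⁻⁷⁰ m².
25.3 / 2.59 × 10⁻⁷⁰ = 9.75 × 10⁷⁰

9.75 × 10⁷⁰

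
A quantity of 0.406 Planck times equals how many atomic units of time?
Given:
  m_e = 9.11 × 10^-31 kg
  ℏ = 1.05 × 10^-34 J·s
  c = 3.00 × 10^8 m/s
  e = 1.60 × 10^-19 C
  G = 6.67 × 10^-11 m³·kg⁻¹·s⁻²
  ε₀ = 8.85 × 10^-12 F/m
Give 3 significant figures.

9.09 × 10^-28

Planck time: t_P = √(ℏG/c⁵) = 5.37 × 10^-44 s
atomic unit of time: τ_au = (4πε₀)²ℏ³/(m_e e⁴) = 2.40 × 10^-17 s
0.406 × 5.37 × 10^-44 / 2.40 × 10^-17 = 9.09 × 10^-28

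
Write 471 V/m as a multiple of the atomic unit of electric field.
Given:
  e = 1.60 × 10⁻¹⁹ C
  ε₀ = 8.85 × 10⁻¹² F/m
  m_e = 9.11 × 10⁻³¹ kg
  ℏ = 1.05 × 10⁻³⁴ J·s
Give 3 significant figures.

9.05 × 10⁻¹⁰

atomic unit of electric field: E_au = E_h/(e a₀) = m_e²e⁵/((4πε₀)³ℏ⁴) = 5.20 × 10¹¹ V/m.
471 / 5.20 × 10¹¹ = 9.05 × 10⁻¹⁰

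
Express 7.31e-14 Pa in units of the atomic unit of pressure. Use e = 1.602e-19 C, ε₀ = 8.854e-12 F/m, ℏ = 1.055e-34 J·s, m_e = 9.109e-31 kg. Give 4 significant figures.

atomic unit of pressure: P_au = E_h/a₀³ = m_e⁴e¹⁰/((4πε₀)⁵ℏ⁸) = 2.929e13 Pa.
7.31e-14 / 2.929e13 = 2.496e-27

2.496e-27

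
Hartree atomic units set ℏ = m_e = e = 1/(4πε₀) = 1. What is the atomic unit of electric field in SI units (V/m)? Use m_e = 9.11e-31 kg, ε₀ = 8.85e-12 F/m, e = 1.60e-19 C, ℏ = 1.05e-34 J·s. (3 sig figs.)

5.20e11 V/m

Dimensional analysis gives E_au = E_h/(e a₀) = m_e²e⁵/((4πε₀)³ℏ⁴).
E_h = 4.38e-18 J
a₀ = 5.26e-11 m
E_h/(e·a₀) = 5.20e11 V/m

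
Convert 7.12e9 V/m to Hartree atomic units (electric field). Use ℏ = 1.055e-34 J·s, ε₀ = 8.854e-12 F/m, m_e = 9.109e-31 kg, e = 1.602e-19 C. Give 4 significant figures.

0.01388

atomic unit of electric field: E_au = E_h/(e a₀) = m_e²e⁵/((4πε₀)³ℏ⁴) = 5.131e11 V/m.
7.12e9 / 5.131e11 = 0.01388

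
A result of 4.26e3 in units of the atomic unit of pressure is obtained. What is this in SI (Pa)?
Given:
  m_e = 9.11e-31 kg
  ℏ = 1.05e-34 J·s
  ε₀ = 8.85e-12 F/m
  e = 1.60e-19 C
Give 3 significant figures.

One atomic unit of pressure: P_au = E_h/a₀³ = m_e⁴e¹⁰/((4πε₀)⁵ℏ⁸) = 3.01e13 Pa.
4.26e3 × 3.01e13 Pa = 1.28e17 Pa

1.28e17 Pa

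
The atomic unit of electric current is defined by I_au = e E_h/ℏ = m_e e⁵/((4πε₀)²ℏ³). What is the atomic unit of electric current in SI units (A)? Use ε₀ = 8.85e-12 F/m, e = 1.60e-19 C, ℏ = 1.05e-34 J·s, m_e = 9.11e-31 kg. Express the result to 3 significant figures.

I_au = e E_h/ℏ = m_e e⁵/((4πε₀)²ℏ³)
E_h = 4.38e-18 J
e·E_h/ℏ = 6.67e-3 A

6.67e-3 A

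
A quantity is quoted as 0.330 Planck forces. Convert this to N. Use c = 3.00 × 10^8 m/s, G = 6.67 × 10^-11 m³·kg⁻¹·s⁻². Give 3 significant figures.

One Planck force: F_P = c⁴/G = 1.21 × 10^44 N.
0.330 × 1.21 × 10^44 N = 4.01 × 10^43 N

4.01 × 10^43 N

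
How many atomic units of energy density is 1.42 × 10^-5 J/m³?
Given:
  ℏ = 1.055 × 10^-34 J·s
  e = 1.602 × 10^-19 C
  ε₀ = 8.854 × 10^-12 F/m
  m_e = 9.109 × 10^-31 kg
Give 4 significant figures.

atomic unit of energy density: u_au = E_h/a₀³ = m_e⁴e¹⁰/((4πε₀)⁵ℏ⁸) = 2.929 × 10^13 J/m³.
1.42 × 10^-5 / 2.929 × 10^13 = 4.848 × 10^-19

4.848 × 10^-19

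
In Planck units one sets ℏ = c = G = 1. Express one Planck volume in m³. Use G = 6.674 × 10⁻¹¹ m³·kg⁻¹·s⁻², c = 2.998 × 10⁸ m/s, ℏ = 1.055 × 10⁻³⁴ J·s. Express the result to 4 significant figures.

4.224 × 10⁻¹⁰⁵ m³

V_P = (ℏG/c³)^(3/2)
  = √(1.784 × 10⁻²⁰⁹)
  = 4.224 × 10⁻¹⁰⁵ m³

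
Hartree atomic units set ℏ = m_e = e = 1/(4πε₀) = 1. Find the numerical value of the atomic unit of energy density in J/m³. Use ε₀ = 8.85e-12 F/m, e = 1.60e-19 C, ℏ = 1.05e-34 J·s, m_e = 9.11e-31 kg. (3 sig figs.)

The unique combination of the constants set to 1 with dimensions of energy density is u_au = E_h/a₀³ = m_e⁴e¹⁰/((4πε₀)⁵ℏ⁸).
E_h = 4.38e-18 J
a₀ = 5.26e-11 m
E_h/a₀³ = 3.01e13 J/m³

3.01e13 J/m³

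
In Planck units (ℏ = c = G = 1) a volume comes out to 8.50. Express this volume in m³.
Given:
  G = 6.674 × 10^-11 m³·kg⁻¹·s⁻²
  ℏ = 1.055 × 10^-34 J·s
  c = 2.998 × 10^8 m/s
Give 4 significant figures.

One Planck volume: V_P = (ℏG/c³)^(3/2) = 4.224 × 10^-105 m³.
8.50 × 4.224 × 10^-105 m³ = 3.590 × 10^-104 m³

3.590 × 10^-104 m³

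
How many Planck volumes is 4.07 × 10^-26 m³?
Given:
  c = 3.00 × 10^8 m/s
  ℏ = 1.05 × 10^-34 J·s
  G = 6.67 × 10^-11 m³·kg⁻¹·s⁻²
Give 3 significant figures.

9.74 × 10^78

Planck volume: V_P = (ℏG/c³)^(3/2) = 4.18 × 10^-105 m³.
4.07 × 10^-26 / 4.18 × 10^-105 = 9.74 × 10^78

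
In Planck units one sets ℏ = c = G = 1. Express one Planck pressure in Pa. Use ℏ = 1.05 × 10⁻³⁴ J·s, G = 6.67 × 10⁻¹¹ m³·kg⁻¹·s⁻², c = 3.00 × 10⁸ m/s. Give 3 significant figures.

p_P = c⁷/(ℏG²)
  = 2.19 × 10⁵⁹ / 4.67 × 10⁻⁵⁵
  = 4.68 × 10¹¹³ Pa

4.68 × 10¹¹³ Pa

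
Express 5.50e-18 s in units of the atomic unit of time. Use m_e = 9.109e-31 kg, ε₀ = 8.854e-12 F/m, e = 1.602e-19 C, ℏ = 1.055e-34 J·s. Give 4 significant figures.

0.2270

atomic unit of time: τ_au = (4πε₀)²ℏ³/(m_e e⁴) = 2.423e-17 s.
5.50e-18 / 2.423e-17 = 0.2270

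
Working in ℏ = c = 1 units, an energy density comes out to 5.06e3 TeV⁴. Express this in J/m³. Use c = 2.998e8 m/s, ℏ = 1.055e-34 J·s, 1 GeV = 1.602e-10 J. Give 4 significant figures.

[E]/[L]³ = [E]⁴/(ℏc)³; restore (ℏc)⁻³.
1 GeV⁴ → 1/(ℏc)³ × (1 GeV in J)⁴ = 2.082e37 J/m³.
Convert the energy scale: 5.06e3 TeV⁴ = 5.06e15 GeV⁴.
Result: 5.06e15 × 2.082e37 = 1.053e53 J/m³.

1.053e53 J/m³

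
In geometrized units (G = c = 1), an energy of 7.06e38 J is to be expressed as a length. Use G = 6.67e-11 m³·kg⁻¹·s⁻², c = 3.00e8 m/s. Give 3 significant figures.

5.81e-6 m

Energy → length via G/c⁴.
7.06e38 J × (G/c⁴) = 5.81e-6 m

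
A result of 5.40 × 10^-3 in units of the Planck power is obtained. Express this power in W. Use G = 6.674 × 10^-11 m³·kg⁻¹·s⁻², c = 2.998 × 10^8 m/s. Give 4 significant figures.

1.960 × 10^50 W

One Planck power: P_P = c⁵/G = 3.629 × 10^52 W.
5.40 × 10^-3 × 3.629 × 10^52 W = 1.960 × 10^50 W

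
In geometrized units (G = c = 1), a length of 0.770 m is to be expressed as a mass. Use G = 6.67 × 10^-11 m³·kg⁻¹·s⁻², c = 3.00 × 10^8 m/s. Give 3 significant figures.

Length → mass via c²/G.
0.770 m × (c²/G) = 1.04 × 10^27 kg

1.04 × 10^27 kg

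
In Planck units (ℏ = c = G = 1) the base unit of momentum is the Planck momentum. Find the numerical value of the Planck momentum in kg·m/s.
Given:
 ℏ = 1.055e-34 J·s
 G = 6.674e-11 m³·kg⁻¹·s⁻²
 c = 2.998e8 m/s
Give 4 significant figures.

p_P = √(ℏc³/G)
  = √(42.60)
  = 6.527 kg·m/s

6.527 kg·m/s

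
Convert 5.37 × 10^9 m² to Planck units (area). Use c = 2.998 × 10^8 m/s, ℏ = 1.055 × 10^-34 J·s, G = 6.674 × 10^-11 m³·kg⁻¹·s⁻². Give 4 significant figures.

Planck area: A_P = ℏG/c³ = 2.613 × 10^-70 m².
5.37 × 10^9 / 2.613 × 10^-70 = 2.055 × 10^79

2.055 × 10^79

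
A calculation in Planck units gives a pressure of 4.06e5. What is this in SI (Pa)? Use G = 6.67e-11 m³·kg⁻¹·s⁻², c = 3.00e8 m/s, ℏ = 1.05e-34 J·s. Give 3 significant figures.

One Planck pressure: p_P = c⁷/(ℏG²) = 4.68e113 Pa.
4.06e5 × 4.68e113 Pa = 1.90e119 Pa

1.90e119 Pa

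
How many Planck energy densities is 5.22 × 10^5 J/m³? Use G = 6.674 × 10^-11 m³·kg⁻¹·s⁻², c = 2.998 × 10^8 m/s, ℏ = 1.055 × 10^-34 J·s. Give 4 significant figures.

Planck energy density: u_P = c⁷/(ℏG²) = 4.632 × 10^113 J/m³.
5.22 × 10^5 / 4.632 × 10^113 = 1.127 × 10^-108

1.127 × 10^-108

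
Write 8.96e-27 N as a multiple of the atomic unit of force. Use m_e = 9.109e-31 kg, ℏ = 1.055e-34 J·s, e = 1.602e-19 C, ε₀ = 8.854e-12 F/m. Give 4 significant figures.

1.090e-19

atomic unit of force: F_au = E_h/a₀ = m_e²e⁶/((4πε₀)³ℏ⁴) = 8.220e-8 N.
8.96e-27 / 8.220e-8 = 1.090e-19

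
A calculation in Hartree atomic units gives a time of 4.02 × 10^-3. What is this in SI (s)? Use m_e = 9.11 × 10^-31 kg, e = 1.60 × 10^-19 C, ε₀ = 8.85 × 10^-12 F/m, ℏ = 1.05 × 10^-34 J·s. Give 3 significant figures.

9.64 × 10^-20 s

One atomic unit of time: τ_au = (4πε₀)²ℏ³/(m_e e⁴) = 2.40 × 10^-17 s.
4.02 × 10^-3 × 2.40 × 10^-17 s = 9.64 × 10^-20 s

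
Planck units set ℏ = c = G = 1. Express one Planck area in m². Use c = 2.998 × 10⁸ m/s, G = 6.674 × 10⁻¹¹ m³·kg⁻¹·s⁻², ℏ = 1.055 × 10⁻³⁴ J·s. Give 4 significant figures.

2.613 × 10⁻⁷⁰ m²

The unique combination of the constants set to 1 with dimensions of area is A_P = ℏG/c³.
  = 7.041 × 10⁻⁴⁵ / 2.695 × 10²⁵
  = 2.613 × 10⁻⁷⁰ m²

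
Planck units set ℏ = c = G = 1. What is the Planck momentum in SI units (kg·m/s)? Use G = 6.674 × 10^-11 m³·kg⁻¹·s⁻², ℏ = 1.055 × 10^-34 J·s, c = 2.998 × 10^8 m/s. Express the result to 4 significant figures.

6.527 kg·m/s

Dimensional analysis gives p_P = √(ℏc³/G).
  = √(42.60)
  = 6.527 kg·m/s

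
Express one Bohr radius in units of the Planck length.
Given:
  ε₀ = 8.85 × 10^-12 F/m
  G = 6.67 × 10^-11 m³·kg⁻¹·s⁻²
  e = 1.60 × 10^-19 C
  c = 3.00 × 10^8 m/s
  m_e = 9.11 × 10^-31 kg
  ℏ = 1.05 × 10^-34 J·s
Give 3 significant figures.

3.26 × 10^24

Bohr radius: a₀ = 4πε₀ℏ²/(m_e e²) = 5.26 × 10^-11 m
Planck length: ℓ_P = √(ℏG/c³) = 1.61 × 10^-35 m
ratio = 5.26 × 10^-11 / 1.61 × 10^-35 = 3.26 × 10^24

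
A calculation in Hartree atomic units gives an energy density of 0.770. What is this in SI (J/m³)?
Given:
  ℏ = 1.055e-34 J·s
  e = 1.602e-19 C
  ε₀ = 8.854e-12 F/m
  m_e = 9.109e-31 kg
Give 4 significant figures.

One atomic unit of energy density: u_au = E_h/a₀³ = m_e⁴e¹⁰/((4πε₀)⁵ℏ⁸) = 2.929e13 J/m³.
0.770 × 2.929e13 J/m³ = 2.255e13 J/m³

2.255e13 J/m³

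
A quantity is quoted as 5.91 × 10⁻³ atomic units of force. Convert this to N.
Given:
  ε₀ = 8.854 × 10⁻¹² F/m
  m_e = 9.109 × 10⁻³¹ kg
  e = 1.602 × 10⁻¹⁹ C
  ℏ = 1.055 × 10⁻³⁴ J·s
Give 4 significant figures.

One atomic unit of force: F_au = E_h/a₀ = m_e²e⁶/((4πε₀)³ℏ⁴) = 8.220 × 10⁻⁸ N.
5.91 × 10⁻³ × 8.220 × 10⁻⁸ N = 4.858 × 10⁻¹⁰ N

4.858 × 10⁻¹⁰ N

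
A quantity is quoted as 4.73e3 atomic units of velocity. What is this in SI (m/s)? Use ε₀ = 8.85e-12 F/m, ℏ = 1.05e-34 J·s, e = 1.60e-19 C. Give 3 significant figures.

1.04e10 m/s

One atomic unit of velocity: v_au = e²/(4πε₀ℏ) = 2.19e6 m/s.
4.73e3 × 2.19e6 m/s = 1.04e10 m/s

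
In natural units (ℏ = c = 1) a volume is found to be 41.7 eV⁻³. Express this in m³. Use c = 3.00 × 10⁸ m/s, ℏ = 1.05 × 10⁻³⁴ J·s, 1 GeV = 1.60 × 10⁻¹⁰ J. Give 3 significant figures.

3.18 × 10⁻¹⁹ m³

Volume is [L]³ = [E]⁻³·(ℏc)³.
1 GeV⁻³ → (ℏc)³ × (1 GeV in J)⁻³ = 7.63 × 10⁻⁴⁸ m³.
Convert the energy scale: 41.7 eV⁻³ = 4.17 × 10²⁸ GeV⁻³.
Result: 4.17 × 10²⁸ × 7.63 × 10⁻⁴⁸ = 3.18 × 10⁻¹⁹ m³.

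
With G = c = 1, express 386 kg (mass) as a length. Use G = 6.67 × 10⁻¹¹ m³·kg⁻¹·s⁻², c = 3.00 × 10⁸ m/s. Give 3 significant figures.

2.86 × 10⁻²⁵ m

In G = c = 1 units mass has dimensions of length; the conversion factor is G/c².
386 kg × (G/c²) = 2.86 × 10⁻²⁵ m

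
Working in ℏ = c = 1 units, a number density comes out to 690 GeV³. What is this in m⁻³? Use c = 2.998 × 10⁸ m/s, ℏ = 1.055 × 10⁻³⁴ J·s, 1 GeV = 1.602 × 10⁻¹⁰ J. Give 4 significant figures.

Number density is [L]⁻³ = [E]³/(ℏc)³.
1 GeV³ → 1/(ℏc)³ × (1 GeV in J)³ = 1.299 × 10⁴⁷ m⁻³.
Result: 690 × 1.299 × 10⁴⁷ = 8.966 × 10⁴⁹ m⁻³.

8.966 × 10⁴⁹ m⁻³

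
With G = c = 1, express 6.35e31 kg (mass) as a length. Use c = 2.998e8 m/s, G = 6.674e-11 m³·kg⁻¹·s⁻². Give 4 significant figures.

4.715e4 m

In G = c = 1 units mass has dimensions of length; the conversion factor is G/c².
6.35e31 kg × (G/c²) = 4.715e4 m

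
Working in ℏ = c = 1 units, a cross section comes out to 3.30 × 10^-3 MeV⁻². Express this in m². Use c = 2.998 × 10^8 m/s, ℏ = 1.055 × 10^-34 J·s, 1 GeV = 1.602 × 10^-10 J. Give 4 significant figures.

1.286 × 10^-28 m²

Area is [L]² = [E]⁻²·(ℏc)²; restore (ℏc)².
1 GeV⁻² → (ℏc)² × (1 GeV in J)⁻² = 3.898 × 10^-32 m².
Convert the energy scale: 3.30 × 10^-3 MeV⁻² = 3.30 × 10^3 GeV⁻².
Result: 3.30 × 10^3 × 3.898 × 10^-32 = 1.286 × 10^-28 m².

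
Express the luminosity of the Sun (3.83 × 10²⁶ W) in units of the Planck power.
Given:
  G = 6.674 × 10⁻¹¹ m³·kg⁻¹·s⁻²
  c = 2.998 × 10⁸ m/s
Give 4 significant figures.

1.055 × 10⁻²⁶

Planck power: P_P = c⁵/G = 3.629 × 10⁵² W.
3.83 × 10²⁶ / 3.629 × 10⁵² = 1.055 × 10⁻²⁶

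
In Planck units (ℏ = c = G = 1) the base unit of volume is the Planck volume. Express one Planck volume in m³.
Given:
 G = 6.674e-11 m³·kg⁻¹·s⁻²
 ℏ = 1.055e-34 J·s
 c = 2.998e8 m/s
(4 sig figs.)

V_P = (ℏG/c³)^(3/2)
  = √(1.784e-209)
  = 4.224e-105 m³

4.224e-105 m³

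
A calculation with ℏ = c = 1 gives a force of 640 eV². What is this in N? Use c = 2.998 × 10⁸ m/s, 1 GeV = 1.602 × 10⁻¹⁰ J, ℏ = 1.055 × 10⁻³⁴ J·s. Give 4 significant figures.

Force is [E]/[L] = [E]²/(ℏc); restore (ℏc)⁻¹.
1 GeV² → 1/(ℏc) × (1 GeV in J)² = 8.114 × 10⁵ N.
Convert the energy scale: 640 eV² = 6.40 × 10⁻¹⁶ GeV².
Result: 6.40 × 10⁻¹⁶ × 8.114 × 10⁵ = 5.193 × 10⁻¹⁰ N.

5.193 × 10⁻¹⁰ N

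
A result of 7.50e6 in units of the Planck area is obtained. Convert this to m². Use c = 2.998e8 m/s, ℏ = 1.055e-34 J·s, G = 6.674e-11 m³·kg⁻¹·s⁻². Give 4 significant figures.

One Planck area: A_P = ℏG/c³ = 2.613e-70 m².
7.50e6 × 2.613e-70 m² = 1.960e-63 m²

1.960e-63 m²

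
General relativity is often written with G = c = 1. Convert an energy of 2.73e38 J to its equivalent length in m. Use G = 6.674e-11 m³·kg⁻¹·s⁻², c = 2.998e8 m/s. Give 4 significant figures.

Energy → length via G/c⁴.
2.73e38 J × (G/c⁴) = 2.255e-6 m

2.255e-6 m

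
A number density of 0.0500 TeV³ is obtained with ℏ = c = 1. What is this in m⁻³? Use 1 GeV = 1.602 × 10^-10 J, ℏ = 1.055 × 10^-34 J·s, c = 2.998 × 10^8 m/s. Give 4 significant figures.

6.497 × 10^54 m⁻³

Number density is [L]⁻³ = [E]³/(ℏc)³.
1 GeV³ → 1/(ℏc)³ × (1 GeV in J)³ = 1.299 × 10^47 m⁻³.
Convert the energy scale: 0.0500 TeV³ = 5.00 × 10^7 GeV³.
Result: 5.00 × 10^7 × 1.299 × 10^47 = 6.497 × 10^54 m⁻³.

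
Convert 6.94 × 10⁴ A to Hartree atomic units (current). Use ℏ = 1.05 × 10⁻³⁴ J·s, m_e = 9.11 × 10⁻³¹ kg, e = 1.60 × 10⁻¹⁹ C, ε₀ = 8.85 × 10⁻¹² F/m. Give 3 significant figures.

1.04 × 10⁷

atomic unit of electric current: I_au = e E_h/ℏ = m_e e⁵/((4πε₀)²ℏ³) = 6.67 × 10⁻³ A.
6.94 × 10⁴ / 6.67 × 10⁻³ = 1.04 × 10⁷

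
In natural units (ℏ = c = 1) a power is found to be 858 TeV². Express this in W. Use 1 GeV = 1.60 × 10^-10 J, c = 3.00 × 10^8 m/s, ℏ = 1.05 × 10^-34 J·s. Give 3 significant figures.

Power is [E]/[T] = [E]²/ℏ.
1 GeV² → 1/ℏ × (1 GeV in J)² = 2.44 × 10^14 W.
Convert the energy scale: 858 TeV² = 8.58 × 10^8 GeV².
Result: 8.58 × 10^8 × 2.44 × 10^14 = 2.09 × 10^23 W.

2.09 × 10^23 W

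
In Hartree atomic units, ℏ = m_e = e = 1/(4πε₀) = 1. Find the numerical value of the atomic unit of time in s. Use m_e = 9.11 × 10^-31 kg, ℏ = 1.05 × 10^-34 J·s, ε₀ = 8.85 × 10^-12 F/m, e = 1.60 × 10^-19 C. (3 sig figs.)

From ℏ = m_e = e = 1/(4πε₀) = 1 the time scale is τ_au = (4πε₀)²ℏ³/(m_e e⁴).
E_h = 4.38 × 10^-18 J
ℏ/E_h = 2.40 × 10^-17 s

2.40 × 10^-17 s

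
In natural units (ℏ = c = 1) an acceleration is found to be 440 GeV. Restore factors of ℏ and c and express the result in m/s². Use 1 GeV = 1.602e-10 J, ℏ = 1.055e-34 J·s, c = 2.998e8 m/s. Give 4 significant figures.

Acceleration is [L]/[T]² = c·[E]/ℏ.
1 GeV → c/ℏ × (1 GeV in J) = 4.552e32 m/s².
Result: 440 × 4.552e32 = 2.003e35 m/s².

2.003e35 m/s²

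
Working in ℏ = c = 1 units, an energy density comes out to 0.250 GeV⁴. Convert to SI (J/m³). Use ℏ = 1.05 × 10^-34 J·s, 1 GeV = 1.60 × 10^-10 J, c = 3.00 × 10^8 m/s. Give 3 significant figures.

5.24 × 10^36 J/m³

[E]/[L]³ = [E]⁴/(ℏc)³; restore (ℏc)⁻³.
1 GeV⁴ → 1/(ℏc)³ × (1 GeV in J)⁴ = 2.10 × 10^37 J/m³.
Result: 0.250 × 2.10 × 10^37 = 5.24 × 10^36 J/m³.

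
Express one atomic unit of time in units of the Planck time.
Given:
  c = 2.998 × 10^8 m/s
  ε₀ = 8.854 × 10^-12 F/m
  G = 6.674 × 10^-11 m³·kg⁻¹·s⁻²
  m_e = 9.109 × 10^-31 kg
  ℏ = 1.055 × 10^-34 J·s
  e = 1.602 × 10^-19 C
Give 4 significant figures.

4.494 × 10^26

atomic unit of time: τ_au = (4πε₀)²ℏ³/(m_e e⁴) = 2.423 × 10^-17 s
Planck time: t_P = √(ℏG/c⁵) = 5.392 × 10^-44 s
ratio = 2.423 × 10^-17 / 5.392 × 10^-44 = 4.494 × 10^26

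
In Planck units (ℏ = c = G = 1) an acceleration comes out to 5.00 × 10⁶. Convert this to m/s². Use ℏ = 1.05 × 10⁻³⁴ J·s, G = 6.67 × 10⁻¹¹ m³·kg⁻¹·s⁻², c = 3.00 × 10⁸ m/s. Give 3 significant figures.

One Planck acceleration: a_P = √(c⁷/(ℏG)) = 5.59 × 10⁵¹ m/s².
5.00 × 10⁶ × 5.59 × 10⁵¹ m/s² = 2.79 × 10⁵⁸ m/s²

2.79 × 10⁵⁸ m/s²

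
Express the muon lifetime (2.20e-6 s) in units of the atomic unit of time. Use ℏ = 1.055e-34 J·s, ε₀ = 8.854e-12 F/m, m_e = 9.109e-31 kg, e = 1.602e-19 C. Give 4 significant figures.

atomic unit of time: τ_au = (4πε₀)²ℏ³/(m_e e⁴) = 2.423e-17 s.
2.20e-6 / 2.423e-17 = 9.080e10

9.080e10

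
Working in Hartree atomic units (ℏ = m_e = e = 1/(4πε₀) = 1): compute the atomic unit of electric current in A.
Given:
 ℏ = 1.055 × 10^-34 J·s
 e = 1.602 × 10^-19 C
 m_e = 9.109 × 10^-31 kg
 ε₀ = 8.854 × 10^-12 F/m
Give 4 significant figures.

The unique combination of the constants set to 1 with dimensions of current is I_au = e E_h/ℏ = m_e e⁵/((4πε₀)²ℏ³).
E_h = 4.354 × 10^-18 J
e·E_h/ℏ = 6.612 × 10^-3 A

6.612 × 10^-3 A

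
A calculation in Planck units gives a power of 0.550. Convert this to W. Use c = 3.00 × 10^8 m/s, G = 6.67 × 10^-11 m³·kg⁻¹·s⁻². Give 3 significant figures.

2.00 × 10^52 W

One Planck power: P_P = c⁵/G = 3.64 × 10^52 W.
0.550 × 3.64 × 10^52 W = 2.00 × 10^52 W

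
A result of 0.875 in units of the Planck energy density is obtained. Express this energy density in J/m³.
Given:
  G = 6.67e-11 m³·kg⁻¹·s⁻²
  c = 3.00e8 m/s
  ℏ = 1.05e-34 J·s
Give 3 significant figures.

4.10e113 J/m³

One Planck energy density: u_P = c⁷/(ℏG²) = 4.68e113 J/m³.
0.875 × 4.68e113 J/m³ = 4.10e113 J/m³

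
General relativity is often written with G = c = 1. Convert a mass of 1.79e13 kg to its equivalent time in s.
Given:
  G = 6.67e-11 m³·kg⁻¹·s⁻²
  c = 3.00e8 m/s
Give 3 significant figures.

Mass → time via G/c³.
1.79e13 kg × (G/c³) = 4.42e-23 s

4.42e-23 s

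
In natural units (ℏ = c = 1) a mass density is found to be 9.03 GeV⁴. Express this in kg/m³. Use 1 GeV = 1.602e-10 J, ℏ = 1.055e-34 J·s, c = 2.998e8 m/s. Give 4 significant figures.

Mass density is [E]/(c²[L]³) = [E]⁴/(ℏ³c⁵).
1 GeV⁴ → 1/(ℏ³c⁵) × (1 GeV in J)⁴ = 2.316e20 kg/m³.
Result: 9.03 × 2.316e20 = 2.091e21 kg/m³.

2.091e21 kg/m³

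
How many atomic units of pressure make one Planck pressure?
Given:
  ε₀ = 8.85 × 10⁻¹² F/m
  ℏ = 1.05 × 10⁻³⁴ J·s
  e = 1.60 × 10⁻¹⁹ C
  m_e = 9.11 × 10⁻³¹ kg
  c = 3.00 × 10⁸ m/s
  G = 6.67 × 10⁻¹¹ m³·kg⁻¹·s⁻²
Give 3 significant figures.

Planck pressure: p_P = c⁷/(ℏG²) = 4.68 × 10¹¹³ Pa
atomic unit of pressure: P_au = E_h/a₀³ = m_e⁴e¹⁰/((4πε₀)⁵ℏ⁸) = 3.01 × 10¹³ Pa
ratio = 4.68 × 10¹¹³ / 3.01 × 10¹³ = 1.55 × 10¹⁰⁰

1.55 × 10¹⁰⁰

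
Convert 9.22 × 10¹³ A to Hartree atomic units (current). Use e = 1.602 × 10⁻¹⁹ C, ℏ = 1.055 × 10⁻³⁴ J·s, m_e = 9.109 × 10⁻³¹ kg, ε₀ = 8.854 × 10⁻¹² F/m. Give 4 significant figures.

atomic unit of electric current: I_au = e E_h/ℏ = m_e e⁵/((4πε₀)²ℏ³) = 6.612 × 10⁻³ A.
9.22 × 10¹³ / 6.612 × 10⁻³ = 1.394 × 10¹⁶

1.394 × 10¹⁶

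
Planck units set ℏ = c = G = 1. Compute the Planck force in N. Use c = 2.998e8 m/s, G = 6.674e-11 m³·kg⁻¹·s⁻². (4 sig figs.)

1.210e44 N

The unique combination of the constants set to 1 with dimensions of force is F_P = c⁴/G.
  = 8.078e33 / 6.674e-11
  = 1.210e44 N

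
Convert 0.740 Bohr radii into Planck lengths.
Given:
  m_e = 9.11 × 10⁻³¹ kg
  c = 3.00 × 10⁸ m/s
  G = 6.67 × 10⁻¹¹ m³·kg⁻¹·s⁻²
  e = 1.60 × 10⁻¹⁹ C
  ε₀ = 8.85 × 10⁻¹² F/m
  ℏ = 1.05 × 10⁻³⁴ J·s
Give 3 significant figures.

Bohr radius: a₀ = 4πε₀ℏ²/(m_e e²) = 5.26 × 10⁻¹¹ m
Planck length: ℓ_P = √(ℏG/c³) = 1.61 × 10⁻³⁵ m
0.740 × 5.26 × 10⁻¹¹ / 1.61 × 10⁻³⁵ = 2.42 × 10²⁴

2.42 × 10²⁴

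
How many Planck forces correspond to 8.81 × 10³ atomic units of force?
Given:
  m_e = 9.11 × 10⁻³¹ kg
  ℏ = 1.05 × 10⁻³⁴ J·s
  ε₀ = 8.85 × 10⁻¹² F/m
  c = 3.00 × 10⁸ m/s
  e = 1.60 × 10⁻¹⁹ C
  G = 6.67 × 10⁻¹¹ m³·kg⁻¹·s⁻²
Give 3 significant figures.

6.04 × 10⁻⁴⁸

atomic unit of force: F_au = E_h/a₀ = m_e²e⁶/((4πε₀)³ℏ⁴) = 8.33 × 10⁻⁸ N
Planck force: F_P = c⁴/G = 1.21 × 10⁴⁴ N
8.81 × 10³ × 8.33 × 10⁻⁸ / 1.21 × 10⁴⁴ = 6.04 × 10⁻⁴⁸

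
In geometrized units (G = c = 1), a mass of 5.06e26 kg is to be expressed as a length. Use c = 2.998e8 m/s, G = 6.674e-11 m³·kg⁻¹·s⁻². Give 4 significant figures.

In G = c = 1 units mass has dimensions of length; the conversion factor is G/c².
5.06e26 kg × (G/c²) = 0.3757 m

0.3757 m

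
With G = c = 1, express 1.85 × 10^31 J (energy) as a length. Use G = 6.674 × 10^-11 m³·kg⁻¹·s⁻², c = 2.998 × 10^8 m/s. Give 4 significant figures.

Energy → length via G/c⁴.
1.85 × 10^31 J × (G/c⁴) = 1.528 × 10^-13 m

1.528 × 10^-13 m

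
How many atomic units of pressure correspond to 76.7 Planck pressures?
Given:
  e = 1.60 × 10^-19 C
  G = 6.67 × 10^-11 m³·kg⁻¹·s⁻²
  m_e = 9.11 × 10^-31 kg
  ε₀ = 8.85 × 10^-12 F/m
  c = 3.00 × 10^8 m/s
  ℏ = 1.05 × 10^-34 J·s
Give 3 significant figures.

Planck pressure: p_P = c⁷/(ℏG²) = 4.68 × 10^113 Pa
atomic unit of pressure: P_au = E_h/a₀³ = m_e⁴e¹⁰/((4πε₀)⁵ℏ⁸) = 3.01 × 10^13 Pa
76.7 × 4.68 × 10^113 / 3.01 × 10^13 = 1.19 × 10^102

1.19 × 10^102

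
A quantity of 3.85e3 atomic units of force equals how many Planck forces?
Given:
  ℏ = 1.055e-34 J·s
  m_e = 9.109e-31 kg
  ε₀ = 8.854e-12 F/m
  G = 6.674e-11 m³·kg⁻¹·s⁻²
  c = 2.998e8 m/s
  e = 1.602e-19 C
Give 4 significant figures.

atomic unit of force: F_au = E_h/a₀ = m_e²e⁶/((4πε₀)³ℏ⁴) = 8.220e-8 N
Planck force: F_P = c⁴/G = 1.210e44 N
3.85e3 × 8.220e-8 / 1.210e44 = 2.614e-48

2.614e-48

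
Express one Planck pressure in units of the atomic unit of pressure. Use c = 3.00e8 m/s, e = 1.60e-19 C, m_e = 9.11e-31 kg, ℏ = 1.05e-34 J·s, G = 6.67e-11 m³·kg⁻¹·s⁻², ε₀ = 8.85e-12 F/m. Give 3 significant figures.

1.55e100

Planck pressure: p_P = c⁷/(ℏG²) = 4.68e113 Pa
atomic unit of pressure: P_au = E_h/a₀³ = m_e⁴e¹⁰/((4πε₀)⁵ℏ⁸) = 3.01e13 Pa
ratio = 4.68e113 / 3.01e13 = 1.55e100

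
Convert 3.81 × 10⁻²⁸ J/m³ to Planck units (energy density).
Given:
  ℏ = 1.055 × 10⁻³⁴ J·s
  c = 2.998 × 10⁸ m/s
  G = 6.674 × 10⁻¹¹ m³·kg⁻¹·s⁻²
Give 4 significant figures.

8.225 × 10⁻¹⁴²

Planck energy density: u_P = c⁷/(ℏG²) = 4.632 × 10¹¹³ J/m³.
3.81 × 10⁻²⁸ / 4.632 × 10¹¹³ = 8.225 × 10⁻¹⁴²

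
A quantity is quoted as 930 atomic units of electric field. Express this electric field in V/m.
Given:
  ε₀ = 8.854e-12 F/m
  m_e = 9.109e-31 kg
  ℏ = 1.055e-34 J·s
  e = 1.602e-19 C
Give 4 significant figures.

One atomic unit of electric field: E_au = E_h/(e a₀) = m_e²e⁵/((4πε₀)³ℏ⁴) = 5.131e11 V/m.
930 × 5.131e11 V/m = 4.772e14 V/m

4.772e14 V/m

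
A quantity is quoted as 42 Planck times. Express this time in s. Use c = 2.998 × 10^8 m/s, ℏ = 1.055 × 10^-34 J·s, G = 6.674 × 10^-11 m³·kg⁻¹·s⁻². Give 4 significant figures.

2.265 × 10^-42 s

One Planck time: t_P = √(ℏG/c⁵) = 5.392 × 10^-44 s.
42 × 5.392 × 10^-44 s = 2.265 × 10^-42 s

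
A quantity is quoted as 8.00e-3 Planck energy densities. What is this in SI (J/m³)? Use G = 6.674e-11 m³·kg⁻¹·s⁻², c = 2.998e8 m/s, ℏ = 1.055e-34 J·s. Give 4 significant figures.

3.706e111 J/m³

One Planck energy density: u_P = c⁷/(ℏG²) = 4.632e113 J/m³.
8.00e-3 × 4.632e113 J/m³ = 3.706e111 J/m³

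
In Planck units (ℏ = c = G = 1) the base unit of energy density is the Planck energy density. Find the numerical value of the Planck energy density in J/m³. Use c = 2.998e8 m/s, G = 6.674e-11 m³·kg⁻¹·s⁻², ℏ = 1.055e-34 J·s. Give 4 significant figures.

u_P = c⁷/(ℏG²)
  = 2.177e59 / 4.699e-55
  = 4.632e113 J/m³

4.632e113 J/m³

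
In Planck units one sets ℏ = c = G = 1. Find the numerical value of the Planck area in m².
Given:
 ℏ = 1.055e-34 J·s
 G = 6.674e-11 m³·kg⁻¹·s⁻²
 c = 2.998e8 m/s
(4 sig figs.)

2.613e-70 m²

A_P = ℏG/c³
  = 7.041e-45 / 2.695e25
  = 2.613e-70 m²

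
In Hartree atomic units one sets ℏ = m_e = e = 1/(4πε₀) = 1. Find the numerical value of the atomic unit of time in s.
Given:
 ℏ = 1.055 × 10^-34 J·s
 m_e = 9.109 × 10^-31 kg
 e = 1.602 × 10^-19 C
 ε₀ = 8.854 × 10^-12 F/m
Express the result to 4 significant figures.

2.423 × 10^-17 s

τ_au = (4πε₀)²ℏ³/(m_e e⁴)
E_h = 4.354 × 10^-18 J
ℏ/E_h = 2.423 × 10^-17 s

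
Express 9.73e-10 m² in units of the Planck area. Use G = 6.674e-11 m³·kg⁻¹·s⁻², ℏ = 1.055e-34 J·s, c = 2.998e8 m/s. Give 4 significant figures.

3.724e60

Planck area: A_P = ℏG/c³ = 2.613e-70 m².
9.73e-10 / 2.613e-70 = 3.724e60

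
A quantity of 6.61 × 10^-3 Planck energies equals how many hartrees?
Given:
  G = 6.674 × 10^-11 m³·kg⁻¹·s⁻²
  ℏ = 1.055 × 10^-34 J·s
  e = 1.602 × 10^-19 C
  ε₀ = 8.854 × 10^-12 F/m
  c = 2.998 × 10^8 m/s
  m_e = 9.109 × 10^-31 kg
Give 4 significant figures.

Planck energy: E_P = √(ℏc⁵/G) = 1.957 × 10^9 J
hartree: E_h = m_e e⁴/(4πε₀ℏ)² = 4.354 × 10^-18 J
6.61 × 10^-3 × 1.957 × 10^9 / 4.354 × 10^-18 = 2.970 × 10^24

2.970 × 10^24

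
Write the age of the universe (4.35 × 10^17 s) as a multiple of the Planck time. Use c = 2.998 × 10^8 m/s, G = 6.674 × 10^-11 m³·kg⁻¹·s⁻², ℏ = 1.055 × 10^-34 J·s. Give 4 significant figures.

8.068 × 10^60

Planck time: t_P = √(ℏG/c⁵) = 5.392 × 10^-44 s.
4.35 × 10^17 / 5.392 × 10^-44 = 8.068 × 10^60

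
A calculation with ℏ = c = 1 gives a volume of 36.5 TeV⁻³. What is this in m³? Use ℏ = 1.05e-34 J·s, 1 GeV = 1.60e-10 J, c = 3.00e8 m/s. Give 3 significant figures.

2.79e-55 m³

Volume is [L]³ = [E]⁻³·(ℏc)³.
1 GeV⁻³ → (ℏc)³ × (1 GeV in J)⁻³ = 7.63e-48 m³.
Convert the energy scale: 36.5 TeV⁻³ = 3.65e-8 GeV⁻³.
Result: 3.65e-8 × 7.63e-48 = 2.79e-55 m³.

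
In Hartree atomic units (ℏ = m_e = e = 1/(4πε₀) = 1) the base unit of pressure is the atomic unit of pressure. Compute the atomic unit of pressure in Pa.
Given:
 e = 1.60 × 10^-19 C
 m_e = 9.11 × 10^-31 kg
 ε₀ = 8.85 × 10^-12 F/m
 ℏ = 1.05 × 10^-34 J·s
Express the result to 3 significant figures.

3.01 × 10^13 Pa

P_au = E_h/a₀³ = m_e⁴e¹⁰/((4πε₀)⁵ℏ⁸)
E_h = 4.38 × 10^-18 J
a₀ = 5.26 × 10^-11 m
E_h/a₀³ = 3.01 × 10^13 Pa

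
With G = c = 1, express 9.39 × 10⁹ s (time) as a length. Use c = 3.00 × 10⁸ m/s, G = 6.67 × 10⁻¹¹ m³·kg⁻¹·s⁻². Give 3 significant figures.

2.82 × 10¹⁸ m

Time → length via c.
9.39 × 10⁹ s × (c) = 2.82 × 10¹⁸ m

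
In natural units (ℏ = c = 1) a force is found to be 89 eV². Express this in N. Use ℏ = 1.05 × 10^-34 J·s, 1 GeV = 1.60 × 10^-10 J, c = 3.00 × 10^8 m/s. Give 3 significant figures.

7.23 × 10^-11 N

Force is [E]/[L] = [E]²/(ℏc); restore (ℏc)⁻¹.
1 GeV² → 1/(ℏc) × (1 GeV in J)² = 8.13 × 10^5 N.
Convert the energy scale: 89 eV² = 8.90 × 10^-17 GeV².
Result: 8.90 × 10^-17 × 8.13 × 10^5 = 7.23 × 10^-11 N.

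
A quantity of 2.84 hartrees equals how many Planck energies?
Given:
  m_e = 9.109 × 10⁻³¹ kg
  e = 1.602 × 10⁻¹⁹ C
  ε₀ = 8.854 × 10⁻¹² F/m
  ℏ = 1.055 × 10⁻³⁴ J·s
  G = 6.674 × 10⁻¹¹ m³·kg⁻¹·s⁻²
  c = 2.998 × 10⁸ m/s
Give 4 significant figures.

6.320 × 10⁻²⁷

hartree: E_h = m_e e⁴/(4πε₀ℏ)² = 4.354 × 10⁻¹⁸ J
Planck energy: E_P = √(ℏc⁵/G) = 1.957 × 10⁹ J
2.84 × 4.354 × 10⁻¹⁸ / 1.957 × 10⁹ = 6.320 × 10⁻²⁷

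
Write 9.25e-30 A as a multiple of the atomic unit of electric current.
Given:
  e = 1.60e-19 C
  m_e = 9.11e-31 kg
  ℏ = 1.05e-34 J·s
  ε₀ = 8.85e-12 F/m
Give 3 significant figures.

1.39e-27

atomic unit of electric current: I_au = e E_h/ℏ = m_e e⁵/((4πε₀)²ℏ³) = 6.67e-3 A.
9.25e-30 / 6.67e-3 = 1.39e-27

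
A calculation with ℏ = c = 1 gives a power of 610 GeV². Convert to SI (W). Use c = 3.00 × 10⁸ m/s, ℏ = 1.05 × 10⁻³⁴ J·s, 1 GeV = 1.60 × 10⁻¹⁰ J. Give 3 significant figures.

Power is [E]/[T] = [E]²/ℏ.
1 GeV² → 1/ℏ × (1 GeV in J)² = 2.44 × 10¹⁴ W.
Result: 610 × 2.44 × 10¹⁴ = 1.49 × 10¹⁷ W.

1.49 × 10¹⁷ W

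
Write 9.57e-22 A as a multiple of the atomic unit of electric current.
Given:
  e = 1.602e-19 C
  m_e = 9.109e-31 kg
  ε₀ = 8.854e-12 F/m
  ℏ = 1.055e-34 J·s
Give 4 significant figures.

1.447e-19

atomic unit of electric current: I_au = e E_h/ℏ = m_e e⁵/((4πε₀)²ℏ³) = 6.612e-3 A.
9.57e-22 / 6.612e-3 = 1.447e-19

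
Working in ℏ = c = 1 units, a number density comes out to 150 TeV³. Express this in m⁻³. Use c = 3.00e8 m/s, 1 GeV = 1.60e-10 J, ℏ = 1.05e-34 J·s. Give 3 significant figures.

1.97e58 m⁻³

Number density is [L]⁻³ = [E]³/(ℏc)³.
1 GeV³ → 1/(ℏc)³ × (1 GeV in J)³ = 1.31e47 m⁻³.
Convert the energy scale: 150 TeV³ = 1.50e11 GeV³.
Result: 1.50e11 × 1.31e47 = 1.97e58 m⁻³.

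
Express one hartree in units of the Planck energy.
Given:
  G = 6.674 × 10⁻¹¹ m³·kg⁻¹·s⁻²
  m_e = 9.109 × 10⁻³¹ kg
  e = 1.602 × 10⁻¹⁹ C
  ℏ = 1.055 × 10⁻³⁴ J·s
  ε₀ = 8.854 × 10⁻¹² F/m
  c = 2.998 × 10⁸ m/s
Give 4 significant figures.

2.225 × 10⁻²⁷

hartree: E_h = m_e e⁴/(4πε₀ℏ)² = 4.354 × 10⁻¹⁸ J
Planck energy: E_P = √(ℏc⁵/G) = 1.957 × 10⁹ J
ratio = 4.354 × 10⁻¹⁸ / 1.957 × 10⁹ = 2.225 × 10⁻²⁷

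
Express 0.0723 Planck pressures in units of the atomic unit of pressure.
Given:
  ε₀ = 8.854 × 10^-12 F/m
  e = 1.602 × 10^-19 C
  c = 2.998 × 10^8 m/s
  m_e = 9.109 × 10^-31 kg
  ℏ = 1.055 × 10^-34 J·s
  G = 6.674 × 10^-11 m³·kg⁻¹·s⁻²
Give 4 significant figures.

Planck pressure: p_P = c⁷/(ℏG²) = 4.632 × 10^113 Pa
atomic unit of pressure: P_au = E_h/a₀³ = m_e⁴e¹⁰/((4πε₀)⁵ℏ⁸) = 2.929 × 10^13 Pa
0.0723 × 4.632 × 10^113 / 2.929 × 10^13 = 1.143 × 10^99

1.143 × 10^99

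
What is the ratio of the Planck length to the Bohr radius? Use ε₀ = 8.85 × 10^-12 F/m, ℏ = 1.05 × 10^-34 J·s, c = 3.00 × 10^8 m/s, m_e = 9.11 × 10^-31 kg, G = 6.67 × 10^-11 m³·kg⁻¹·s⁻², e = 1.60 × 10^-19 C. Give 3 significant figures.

Planck length: ℓ_P = √(ℏG/c³) = 1.61 × 10^-35 m
Bohr radius: a₀ = 4πε₀ℏ²/(m_e e²) = 5.26 × 10^-11 m
ratio = 1.61 × 10^-35 / 5.26 × 10^-11 = 3.06 × 10^-25

3.06 × 10^-25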